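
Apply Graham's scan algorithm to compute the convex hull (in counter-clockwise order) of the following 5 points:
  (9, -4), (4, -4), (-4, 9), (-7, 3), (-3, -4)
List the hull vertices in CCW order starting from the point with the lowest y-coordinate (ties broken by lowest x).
Hull (CCW) = [(-3, -4), (9, -4), (-4, 9), (-7, 3)]

Graham scan procedure:
  1. Find the pivot p₀ = point with lowest y (tie → lowest x): (-3, -4).
  2. Sort the remaining points by polar angle around p₀.
  3. Walk through sorted points, maintaining a stack; pop the top while the last three entries make a non-left turn (cross product ≤ 0).
  4. Final stack is the convex hull in CCW order: (-3, -4), (9, -4), (-4, 9), (-7, 3).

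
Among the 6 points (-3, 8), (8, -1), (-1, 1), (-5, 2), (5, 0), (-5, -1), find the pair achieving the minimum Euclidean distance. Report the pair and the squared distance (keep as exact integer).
Pair = ((-5, 2), (-5, -1)); squared distance = 9

Compute all C(6, 2) = 15 pairwise squared distances (x_i − x_j)² + (y_i − y_j)². The minimum is 9, attained by the pair ((-5, 2), (-5, -1)).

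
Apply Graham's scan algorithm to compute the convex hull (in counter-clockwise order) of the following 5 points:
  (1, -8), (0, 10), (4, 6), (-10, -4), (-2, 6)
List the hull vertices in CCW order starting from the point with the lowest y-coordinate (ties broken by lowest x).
Hull (CCW) = [(1, -8), (4, 6), (0, 10), (-10, -4)]

Graham scan procedure:
  1. Find the pivot p₀ = point with lowest y (tie → lowest x): (1, -8).
  2. Sort the remaining points by polar angle around p₀.
  3. Walk through sorted points, maintaining a stack; pop the top while the last three entries make a non-left turn (cross product ≤ 0).
  4. Final stack is the convex hull in CCW order: (1, -8), (4, 6), (0, 10), (-10, -4).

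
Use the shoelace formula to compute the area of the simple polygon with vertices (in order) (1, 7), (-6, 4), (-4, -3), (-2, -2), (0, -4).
Area = 47

Shoelace formula: Area = (1/2) |Σ_i (x_i · y_{i+1} − x_{i+1} · y_i)| (indices mod n). Compute each cross term:
  (1)(4) − (-6)(7) = 46
  (-6)(-3) − (-4)(4) = 34
  (-4)(-2) − (-2)(-3) = 2
  (-2)(-4) − (0)(-2) = 8
  (0)(7) − (1)(-4) = 4
Sum = 94, so (signed) Area = 94/2 = 47, |Area| = 47.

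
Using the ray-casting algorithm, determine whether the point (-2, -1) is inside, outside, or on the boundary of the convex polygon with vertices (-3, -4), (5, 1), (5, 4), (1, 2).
The point (-2, -1) lies strictly outside the polygon

Cast a horizontal ray to the right from the query point and count how many polygon edges it crosses (each edge strictly once or zero times, handled with the usual half-open convention). 
Parity of crossings → even ⇒ outside.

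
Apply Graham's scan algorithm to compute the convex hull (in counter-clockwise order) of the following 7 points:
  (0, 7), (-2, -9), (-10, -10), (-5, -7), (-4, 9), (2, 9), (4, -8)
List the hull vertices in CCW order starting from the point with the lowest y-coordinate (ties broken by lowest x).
Hull (CCW) = [(-10, -10), (-2, -9), (4, -8), (2, 9), (-4, 9)]

Graham scan procedure:
  1. Find the pivot p₀ = point with lowest y (tie → lowest x): (-10, -10).
  2. Sort the remaining points by polar angle around p₀.
  3. Walk through sorted points, maintaining a stack; pop the top while the last three entries make a non-left turn (cross product ≤ 0).
  4. Final stack is the convex hull in CCW order: (-10, -10), (-2, -9), (4, -8), (2, 9), (-4, 9).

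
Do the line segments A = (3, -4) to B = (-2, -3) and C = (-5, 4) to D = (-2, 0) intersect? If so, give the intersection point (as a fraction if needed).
No (intersection of containing lines falls outside at least one segment)

Parametrize and solve: t = 8/17, s = 32/17. At least one of these is outside [0, 1], so the segments do not intersect.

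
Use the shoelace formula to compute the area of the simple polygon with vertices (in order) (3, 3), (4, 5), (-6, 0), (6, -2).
Area = 69/2

Shoelace formula: Area = (1/2) |Σ_i (x_i · y_{i+1} − x_{i+1} · y_i)| (indices mod n). Compute each cross term:
  (3)(5) − (4)(3) = 3
  (4)(0) − (-6)(5) = 30
  (-6)(-2) − (6)(0) = 12
  (6)(3) − (3)(-2) = 24
Sum = 69, so (signed) Area = 69/2 = 69/2, |Area| = 69/2.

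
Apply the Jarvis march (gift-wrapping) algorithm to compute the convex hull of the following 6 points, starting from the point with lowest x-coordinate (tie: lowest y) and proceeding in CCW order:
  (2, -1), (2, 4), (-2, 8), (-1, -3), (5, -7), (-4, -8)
Hull (CCW) = [(-4, -8), (5, -7), (2, 4), (-2, 8)]

Jarvis march: at each step, from the current hull vertex p, select the next vertex q as the point such that every other point lies strictly to the left of (or on) the directed line p → q. (Equivalently: for every other point r, the cross product (q − p) × (r − p) ≥ 0.)
Starting point (lowest x, tie lowest y): (-4, -8). Wrap until returning to start. Resulting hull: (-4, -8), (5, -7), (2, 4), (-2, 8).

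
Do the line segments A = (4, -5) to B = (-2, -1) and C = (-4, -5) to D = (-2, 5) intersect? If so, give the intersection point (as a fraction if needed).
No (intersection of containing lines falls outside at least one segment)

Parametrize and solve: t = 20/17, s = 8/17. At least one of these is outside [0, 1], so the segments do not intersect.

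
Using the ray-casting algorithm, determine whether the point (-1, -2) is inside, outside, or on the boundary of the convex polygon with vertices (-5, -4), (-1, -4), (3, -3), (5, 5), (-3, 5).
The point (-1, -2) lies strictly inside the polygon

Cast a horizontal ray to the right from the query point and count how many polygon edges it crosses (each edge strictly once or zero times, handled with the usual half-open convention). 
Parity of crossings → odd ⇒ inside.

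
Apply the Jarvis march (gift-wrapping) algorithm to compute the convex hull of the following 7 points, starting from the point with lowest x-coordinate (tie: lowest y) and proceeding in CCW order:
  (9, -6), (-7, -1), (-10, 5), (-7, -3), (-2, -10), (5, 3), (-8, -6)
Hull (CCW) = [(-10, 5), (-8, -6), (-2, -10), (9, -6), (5, 3)]

Jarvis march: at each step, from the current hull vertex p, select the next vertex q as the point such that every other point lies strictly to the left of (or on) the directed line p → q. (Equivalently: for every other point r, the cross product (q − p) × (r − p) ≥ 0.)
Starting point (lowest x, tie lowest y): (-10, 5). Wrap until returning to start. Resulting hull: (-10, 5), (-8, -6), (-2, -10), (9, -6), (5, 3).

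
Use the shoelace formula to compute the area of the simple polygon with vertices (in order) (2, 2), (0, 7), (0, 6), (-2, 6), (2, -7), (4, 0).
Area = 32

Shoelace formula: Area = (1/2) |Σ_i (x_i · y_{i+1} − x_{i+1} · y_i)| (indices mod n). Compute each cross term:
  (2)(7) − (0)(2) = 14
  (0)(6) − (0)(7) = 0
  (0)(6) − (-2)(6) = 12
  (-2)(-7) − (2)(6) = 2
  (2)(0) − (4)(-7) = 28
  (4)(2) − (2)(0) = 8
Sum = 64, so (signed) Area = 64/2 = 32, |Area| = 32.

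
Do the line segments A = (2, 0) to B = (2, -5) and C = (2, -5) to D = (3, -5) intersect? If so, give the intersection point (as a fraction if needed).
Yes; intersection at (2, -5) (t = 1 on AB, s = 0 on CD)

Parametrize AB as A + t(B − A) = (2 + 0 t, 0 + -5 t) and CD as C + s(D − C) = (2 + 1 s, -5 + 0 s). Solve the linear system for (t, s). Determinant = -5 ≠ 0, so a unique intersection of the containing lines exists. Solution: t = 1, s = 0 — both in [0, 1], so the segments cross. Intersection point: (2, -5).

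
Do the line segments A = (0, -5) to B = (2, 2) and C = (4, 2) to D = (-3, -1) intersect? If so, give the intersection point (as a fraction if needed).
Yes; intersection at (74/43, 44/43) (t = 37/43 on AB, s = 14/43 on CD)

Parametrize AB as A + t(B − A) = (0 + 2 t, -5 + 7 t) and CD as C + s(D − C) = (4 + -7 s, 2 + -3 s). Solve the linear system for (t, s). Determinant = -43 ≠ 0, so a unique intersection of the containing lines exists. Solution: t = 37/43, s = 14/43 — both in [0, 1], so the segments cross. Intersection point: (74/43, 44/43).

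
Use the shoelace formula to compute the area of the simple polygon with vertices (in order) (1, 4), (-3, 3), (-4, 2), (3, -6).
Area = 57/2

Shoelace formula: Area = (1/2) |Σ_i (x_i · y_{i+1} − x_{i+1} · y_i)| (indices mod n). Compute each cross term:
  (1)(3) − (-3)(4) = 15
  (-3)(2) − (-4)(3) = 6
  (-4)(-6) − (3)(2) = 18
  (3)(4) − (1)(-6) = 18
Sum = 57, so (signed) Area = 57/2 = 57/2, |Area| = 57/2.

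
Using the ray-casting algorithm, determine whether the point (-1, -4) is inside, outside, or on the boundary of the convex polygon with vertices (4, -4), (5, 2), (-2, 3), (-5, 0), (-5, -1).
The point (-1, -4) lies strictly outside the polygon

Cast a horizontal ray to the right from the query point and count how many polygon edges it crosses (each edge strictly once or zero times, handled with the usual half-open convention). 
Parity of crossings → even ⇒ outside.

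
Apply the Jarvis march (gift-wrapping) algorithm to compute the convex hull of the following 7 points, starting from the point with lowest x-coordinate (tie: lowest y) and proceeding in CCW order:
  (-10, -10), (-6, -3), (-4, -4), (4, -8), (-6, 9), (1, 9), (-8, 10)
Hull (CCW) = [(-10, -10), (4, -8), (1, 9), (-8, 10)]

Jarvis march: at each step, from the current hull vertex p, select the next vertex q as the point such that every other point lies strictly to the left of (or on) the directed line p → q. (Equivalently: for every other point r, the cross product (q − p) × (r − p) ≥ 0.)
Starting point (lowest x, tie lowest y): (-10, -10). Wrap until returning to start. Resulting hull: (-10, -10), (4, -8), (1, 9), (-8, 10).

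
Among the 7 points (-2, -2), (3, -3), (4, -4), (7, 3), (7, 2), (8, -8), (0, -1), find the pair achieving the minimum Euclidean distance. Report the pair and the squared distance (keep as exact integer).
Pair = ((7, 3), (7, 2)); squared distance = 1

Compute all C(7, 2) = 21 pairwise squared distances (x_i − x_j)² + (y_i − y_j)². The minimum is 1, attained by the pair ((7, 3), (7, 2)).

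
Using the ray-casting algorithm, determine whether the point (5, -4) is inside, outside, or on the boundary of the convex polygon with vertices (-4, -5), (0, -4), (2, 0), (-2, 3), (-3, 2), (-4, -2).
The point (5, -4) lies strictly outside the polygon

Cast a horizontal ray to the right from the query point and count how many polygon edges it crosses (each edge strictly once or zero times, handled with the usual half-open convention). 
Parity of crossings → even ⇒ outside.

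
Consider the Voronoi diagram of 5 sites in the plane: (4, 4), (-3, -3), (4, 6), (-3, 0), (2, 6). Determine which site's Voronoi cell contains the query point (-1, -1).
Nearest site = (-3, 0)

The Voronoi cell of site s contains exactly those query points closer to s than to any other site. Compute squared distances from q = (-1, -1) to each site:
  (-3 − -1)² + (0 − -1)² = 5
  (-3 − -1)² + (-3 − -1)² = 8
  (4 − -1)² + (4 − -1)² = 50
  (2 − -1)² + (6 − -1)² = 58
  (4 − -1)² + (6 − -1)² = 74
Minimum is attained by (-3, 0), so q lies in its Voronoi cell.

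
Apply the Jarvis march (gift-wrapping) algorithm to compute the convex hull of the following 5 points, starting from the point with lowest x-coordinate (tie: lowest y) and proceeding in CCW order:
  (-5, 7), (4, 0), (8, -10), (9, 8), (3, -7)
Hull (CCW) = [(-5, 7), (3, -7), (8, -10), (9, 8)]

Jarvis march: at each step, from the current hull vertex p, select the next vertex q as the point such that every other point lies strictly to the left of (or on) the directed line p → q. (Equivalently: for every other point r, the cross product (q − p) × (r − p) ≥ 0.)
Starting point (lowest x, tie lowest y): (-5, 7). Wrap until returning to start. Resulting hull: (-5, 7), (3, -7), (8, -10), (9, 8).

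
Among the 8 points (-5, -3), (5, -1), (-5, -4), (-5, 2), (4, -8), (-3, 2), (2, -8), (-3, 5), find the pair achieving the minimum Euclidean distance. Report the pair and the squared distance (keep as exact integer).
Pair = ((-5, -3), (-5, -4)); squared distance = 1

Compute all C(8, 2) = 28 pairwise squared distances (x_i − x_j)² + (y_i − y_j)². The minimum is 1, attained by the pair ((-5, -3), (-5, -4)).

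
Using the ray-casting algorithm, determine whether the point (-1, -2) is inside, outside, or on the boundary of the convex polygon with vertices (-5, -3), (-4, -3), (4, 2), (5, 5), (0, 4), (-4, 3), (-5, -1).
The point (-1, -2) lies strictly outside the polygon

Cast a horizontal ray to the right from the query point and count how many polygon edges it crosses (each edge strictly once or zero times, handled with the usual half-open convention). 
Parity of crossings → even ⇒ outside.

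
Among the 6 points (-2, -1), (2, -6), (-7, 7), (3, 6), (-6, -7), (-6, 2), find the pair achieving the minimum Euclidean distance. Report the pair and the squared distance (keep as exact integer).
Pair = ((-2, -1), (-6, 2)); squared distance = 25

Compute all C(6, 2) = 15 pairwise squared distances (x_i − x_j)² + (y_i − y_j)². The minimum is 25, attained by the pair ((-2, -1), (-6, 2)).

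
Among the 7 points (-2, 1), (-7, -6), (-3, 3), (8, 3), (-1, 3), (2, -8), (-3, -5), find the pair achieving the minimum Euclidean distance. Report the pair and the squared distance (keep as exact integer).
Pair = ((-3, 3), (-1, 3)); squared distance = 4

Compute all C(7, 2) = 21 pairwise squared distances (x_i − x_j)² + (y_i − y_j)². The minimum is 4, attained by the pair ((-3, 3), (-1, 3)).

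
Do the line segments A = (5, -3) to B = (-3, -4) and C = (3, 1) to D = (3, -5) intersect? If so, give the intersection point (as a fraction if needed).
Yes; intersection at (3, -13/4) (t = 1/4 on AB, s = 17/24 on CD)

Parametrize AB as A + t(B − A) = (5 + -8 t, -3 + -1 t) and CD as C + s(D − C) = (3 + 0 s, 1 + -6 s). Solve the linear system for (t, s). Determinant = -48 ≠ 0, so a unique intersection of the containing lines exists. Solution: t = 1/4, s = 17/24 — both in [0, 1], so the segments cross. Intersection point: (3, -13/4).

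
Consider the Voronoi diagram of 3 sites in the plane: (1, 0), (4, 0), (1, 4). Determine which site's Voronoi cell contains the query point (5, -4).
Nearest site = (4, 0)

The Voronoi cell of site s contains exactly those query points closer to s than to any other site. Compute squared distances from q = (5, -4) to each site:
  (4 − 5)² + (0 − -4)² = 17
  (1 − 5)² + (0 − -4)² = 32
  (1 − 5)² + (4 − -4)² = 80
Minimum is attained by (4, 0), so q lies in its Voronoi cell.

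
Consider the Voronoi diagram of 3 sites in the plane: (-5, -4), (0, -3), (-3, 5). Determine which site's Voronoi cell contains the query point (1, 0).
Nearest site = (0, -3)

The Voronoi cell of site s contains exactly those query points closer to s than to any other site. Compute squared distances from q = (1, 0) to each site:
  (0 − 1)² + (-3 − 0)² = 10
  (-3 − 1)² + (5 − 0)² = 41
  (-5 − 1)² + (-4 − 0)² = 52
Minimum is attained by (0, -3), so q lies in its Voronoi cell.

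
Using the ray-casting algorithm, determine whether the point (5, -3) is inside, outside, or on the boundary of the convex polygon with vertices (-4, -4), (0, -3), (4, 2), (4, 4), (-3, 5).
The point (5, -3) lies strictly outside the polygon

Cast a horizontal ray to the right from the query point and count how many polygon edges it crosses (each edge strictly once or zero times, handled with the usual half-open convention). 
Parity of crossings → even ⇒ outside.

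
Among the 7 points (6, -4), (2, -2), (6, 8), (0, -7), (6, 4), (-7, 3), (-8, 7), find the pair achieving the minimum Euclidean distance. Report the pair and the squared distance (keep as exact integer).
Pair = ((6, 8), (6, 4)); squared distance = 16

Compute all C(7, 2) = 21 pairwise squared distances (x_i − x_j)² + (y_i − y_j)². The minimum is 16, attained by the pair ((6, 8), (6, 4)).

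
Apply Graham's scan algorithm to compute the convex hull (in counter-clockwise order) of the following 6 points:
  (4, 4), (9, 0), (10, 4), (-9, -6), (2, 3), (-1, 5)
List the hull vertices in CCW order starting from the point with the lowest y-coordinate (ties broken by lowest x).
Hull (CCW) = [(-9, -6), (9, 0), (10, 4), (-1, 5)]

Graham scan procedure:
  1. Find the pivot p₀ = point with lowest y (tie → lowest x): (-9, -6).
  2. Sort the remaining points by polar angle around p₀.
  3. Walk through sorted points, maintaining a stack; pop the top while the last three entries make a non-left turn (cross product ≤ 0).
  4. Final stack is the convex hull in CCW order: (-9, -6), (9, 0), (10, 4), (-1, 5).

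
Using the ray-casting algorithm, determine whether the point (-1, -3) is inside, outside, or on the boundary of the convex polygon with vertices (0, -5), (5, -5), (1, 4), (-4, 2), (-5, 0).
The point (-1, -3) lies strictly inside the polygon

Cast a horizontal ray to the right from the query point and count how many polygon edges it crosses (each edge strictly once or zero times, handled with the usual half-open convention). 
Parity of crossings → odd ⇒ inside.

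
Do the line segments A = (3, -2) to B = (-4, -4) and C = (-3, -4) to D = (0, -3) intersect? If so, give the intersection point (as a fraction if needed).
No (intersection of containing lines falls outside at least one segment)

Parametrize and solve: t = 0, s = 2. At least one of these is outside [0, 1], so the segments do not intersect.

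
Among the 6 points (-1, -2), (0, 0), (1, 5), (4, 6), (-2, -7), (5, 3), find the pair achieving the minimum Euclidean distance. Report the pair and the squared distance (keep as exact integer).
Pair = ((-1, -2), (0, 0)); squared distance = 5

Compute all C(6, 2) = 15 pairwise squared distances (x_i − x_j)² + (y_i − y_j)². The minimum is 5, attained by the pair ((-1, -2), (0, 0)).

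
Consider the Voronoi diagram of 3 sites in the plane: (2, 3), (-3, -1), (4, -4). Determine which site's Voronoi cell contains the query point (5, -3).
Nearest site = (4, -4)

The Voronoi cell of site s contains exactly those query points closer to s than to any other site. Compute squared distances from q = (5, -3) to each site:
  (4 − 5)² + (-4 − -3)² = 2
  (2 − 5)² + (3 − -3)² = 45
  (-3 − 5)² + (-1 − -3)² = 68
Minimum is attained by (4, -4), so q lies in its Voronoi cell.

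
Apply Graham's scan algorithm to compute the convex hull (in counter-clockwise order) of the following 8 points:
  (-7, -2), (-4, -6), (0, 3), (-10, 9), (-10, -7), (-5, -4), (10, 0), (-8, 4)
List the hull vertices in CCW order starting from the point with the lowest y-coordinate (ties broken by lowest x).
Hull (CCW) = [(-10, -7), (-4, -6), (10, 0), (-10, 9)]

Graham scan procedure:
  1. Find the pivot p₀ = point with lowest y (tie → lowest x): (-10, -7).
  2. Sort the remaining points by polar angle around p₀.
  3. Walk through sorted points, maintaining a stack; pop the top while the last three entries make a non-left turn (cross product ≤ 0).
  4. Final stack is the convex hull in CCW order: (-10, -7), (-4, -6), (10, 0), (-10, 9).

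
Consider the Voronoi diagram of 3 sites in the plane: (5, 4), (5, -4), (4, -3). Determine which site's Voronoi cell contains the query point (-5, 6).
Nearest site = (5, 4)

The Voronoi cell of site s contains exactly those query points closer to s than to any other site. Compute squared distances from q = (-5, 6) to each site:
  (5 − -5)² + (4 − 6)² = 104
  (4 − -5)² + (-3 − 6)² = 162
  (5 − -5)² + (-4 − 6)² = 200
Minimum is attained by (5, 4), so q lies in its Voronoi cell.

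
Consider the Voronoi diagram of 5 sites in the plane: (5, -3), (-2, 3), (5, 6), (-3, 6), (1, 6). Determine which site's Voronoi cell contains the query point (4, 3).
Nearest site = (5, 6)

The Voronoi cell of site s contains exactly those query points closer to s than to any other site. Compute squared distances from q = (4, 3) to each site:
  (5 − 4)² + (6 − 3)² = 10
  (1 − 4)² + (6 − 3)² = 18
  (-2 − 4)² + (3 − 3)² = 36
  (5 − 4)² + (-3 − 3)² = 37
  (-3 − 4)² + (6 − 3)² = 58
Minimum is attained by (5, 6), so q lies in its Voronoi cell.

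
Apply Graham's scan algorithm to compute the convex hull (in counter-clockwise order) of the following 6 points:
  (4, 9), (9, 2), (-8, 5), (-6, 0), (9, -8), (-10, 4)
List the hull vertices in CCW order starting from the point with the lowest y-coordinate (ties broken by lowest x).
Hull (CCW) = [(9, -8), (9, 2), (4, 9), (-8, 5), (-10, 4), (-6, 0)]

Graham scan procedure:
  1. Find the pivot p₀ = point with lowest y (tie → lowest x): (9, -8).
  2. Sort the remaining points by polar angle around p₀.
  3. Walk through sorted points, maintaining a stack; pop the top while the last three entries make a non-left turn (cross product ≤ 0).
  4. Final stack is the convex hull in CCW order: (9, -8), (9, 2), (4, 9), (-8, 5), (-10, 4), (-6, 0).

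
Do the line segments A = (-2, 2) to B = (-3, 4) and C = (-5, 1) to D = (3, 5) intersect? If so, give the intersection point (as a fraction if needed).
Yes; intersection at (-11/5, 12/5) (t = 1/5 on AB, s = 7/20 on CD)

Parametrize AB as A + t(B − A) = (-2 + -1 t, 2 + 2 t) and CD as C + s(D − C) = (-5 + 8 s, 1 + 4 s). Solve the linear system for (t, s). Determinant = 20 ≠ 0, so a unique intersection of the containing lines exists. Solution: t = 1/5, s = 7/20 — both in [0, 1], so the segments cross. Intersection point: (-11/5, 12/5).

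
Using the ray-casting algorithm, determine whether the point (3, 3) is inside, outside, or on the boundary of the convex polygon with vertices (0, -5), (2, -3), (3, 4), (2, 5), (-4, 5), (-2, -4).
The point (3, 3) lies strictly outside the polygon

Cast a horizontal ray to the right from the query point and count how many polygon edges it crosses (each edge strictly once or zero times, handled with the usual half-open convention). 
Parity of crossings → even ⇒ outside.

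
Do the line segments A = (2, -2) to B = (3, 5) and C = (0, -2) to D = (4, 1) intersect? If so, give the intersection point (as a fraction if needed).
Yes; intersection at (56/25, -8/25) (t = 6/25 on AB, s = 14/25 on CD)

Parametrize AB as A + t(B − A) = (2 + 1 t, -2 + 7 t) and CD as C + s(D − C) = (0 + 4 s, -2 + 3 s). Solve the linear system for (t, s). Determinant = 25 ≠ 0, so a unique intersection of the containing lines exists. Solution: t = 6/25, s = 14/25 — both in [0, 1], so the segments cross. Intersection point: (56/25, -8/25).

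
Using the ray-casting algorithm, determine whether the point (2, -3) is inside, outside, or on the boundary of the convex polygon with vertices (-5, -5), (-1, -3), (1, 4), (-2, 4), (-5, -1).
The point (2, -3) lies strictly outside the polygon

Cast a horizontal ray to the right from the query point and count how many polygon edges it crosses (each edge strictly once or zero times, handled with the usual half-open convention). 
Parity of crossings → even ⇒ outside.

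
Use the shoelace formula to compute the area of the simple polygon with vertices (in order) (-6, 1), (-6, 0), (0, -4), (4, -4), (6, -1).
Area = 33

Shoelace formula: Area = (1/2) |Σ_i (x_i · y_{i+1} − x_{i+1} · y_i)| (indices mod n). Compute each cross term:
  (-6)(0) − (-6)(1) = 6
  (-6)(-4) − (0)(0) = 24
  (0)(-4) − (4)(-4) = 16
  (4)(-1) − (6)(-4) = 20
  (6)(1) − (-6)(-1) = 0
Sum = 66, so (signed) Area = 66/2 = 33, |Area| = 33.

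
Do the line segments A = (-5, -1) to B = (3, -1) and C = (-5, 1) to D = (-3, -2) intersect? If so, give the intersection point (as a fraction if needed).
Yes; intersection at (-11/3, -1) (t = 1/6 on AB, s = 2/3 on CD)

Parametrize AB as A + t(B − A) = (-5 + 8 t, -1 + 0 t) and CD as C + s(D − C) = (-5 + 2 s, 1 + -3 s). Solve the linear system for (t, s). Determinant = 24 ≠ 0, so a unique intersection of the containing lines exists. Solution: t = 1/6, s = 2/3 — both in [0, 1], so the segments cross. Intersection point: (-11/3, -1).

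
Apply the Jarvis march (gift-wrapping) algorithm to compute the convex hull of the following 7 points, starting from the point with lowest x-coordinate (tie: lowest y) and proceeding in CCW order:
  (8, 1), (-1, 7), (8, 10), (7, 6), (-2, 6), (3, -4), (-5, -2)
Hull (CCW) = [(-5, -2), (3, -4), (8, 1), (8, 10), (-1, 7), (-2, 6)]

Jarvis march: at each step, from the current hull vertex p, select the next vertex q as the point such that every other point lies strictly to the left of (or on) the directed line p → q. (Equivalently: for every other point r, the cross product (q − p) × (r − p) ≥ 0.)
Starting point (lowest x, tie lowest y): (-5, -2). Wrap until returning to start. Resulting hull: (-5, -2), (3, -4), (8, 1), (8, 10), (-1, 7), (-2, 6).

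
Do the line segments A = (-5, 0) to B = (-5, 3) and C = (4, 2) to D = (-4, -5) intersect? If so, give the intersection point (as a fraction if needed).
No (intersection of containing lines falls outside at least one segment)

Parametrize and solve: t = -47/24, s = 9/8. At least one of these is outside [0, 1], so the segments do not intersect.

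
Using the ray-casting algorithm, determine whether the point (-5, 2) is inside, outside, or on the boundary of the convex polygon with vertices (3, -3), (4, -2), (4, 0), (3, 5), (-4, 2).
The point (-5, 2) lies strictly outside the polygon

Cast a horizontal ray to the right from the query point and count how many polygon edges it crosses (each edge strictly once or zero times, handled with the usual half-open convention). 
Parity of crossings → even ⇒ outside.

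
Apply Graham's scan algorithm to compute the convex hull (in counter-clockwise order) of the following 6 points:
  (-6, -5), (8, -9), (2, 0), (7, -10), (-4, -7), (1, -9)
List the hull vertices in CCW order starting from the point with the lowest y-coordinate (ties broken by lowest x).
Hull (CCW) = [(7, -10), (8, -9), (2, 0), (-6, -5), (-4, -7), (1, -9)]

Graham scan procedure:
  1. Find the pivot p₀ = point with lowest y (tie → lowest x): (7, -10).
  2. Sort the remaining points by polar angle around p₀.
  3. Walk through sorted points, maintaining a stack; pop the top while the last three entries make a non-left turn (cross product ≤ 0).
  4. Final stack is the convex hull in CCW order: (7, -10), (8, -9), (2, 0), (-6, -5), (-4, -7), (1, -9).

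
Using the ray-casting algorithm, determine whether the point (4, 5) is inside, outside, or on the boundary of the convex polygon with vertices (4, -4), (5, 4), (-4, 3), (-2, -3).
The point (4, 5) lies strictly outside the polygon

Cast a horizontal ray to the right from the query point and count how many polygon edges it crosses (each edge strictly once or zero times, handled with the usual half-open convention). 
Parity of crossings → even ⇒ outside.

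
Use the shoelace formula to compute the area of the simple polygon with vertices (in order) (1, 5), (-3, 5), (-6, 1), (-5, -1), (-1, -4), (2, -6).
Area = 107/2

Shoelace formula: Area = (1/2) |Σ_i (x_i · y_{i+1} − x_{i+1} · y_i)| (indices mod n). Compute each cross term:
  (1)(5) − (-3)(5) = 20
  (-3)(1) − (-6)(5) = 27
  (-6)(-1) − (-5)(1) = 11
  (-5)(-4) − (-1)(-1) = 19
  (-1)(-6) − (2)(-4) = 14
  (2)(5) − (1)(-6) = 16
Sum = 107, so (signed) Area = 107/2 = 107/2, |Area| = 107/2.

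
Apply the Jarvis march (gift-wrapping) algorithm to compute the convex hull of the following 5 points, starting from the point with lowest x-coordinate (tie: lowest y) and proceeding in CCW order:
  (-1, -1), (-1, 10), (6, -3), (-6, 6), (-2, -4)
Hull (CCW) = [(-6, 6), (-2, -4), (6, -3), (-1, 10)]

Jarvis march: at each step, from the current hull vertex p, select the next vertex q as the point such that every other point lies strictly to the left of (or on) the directed line p → q. (Equivalently: for every other point r, the cross product (q − p) × (r − p) ≥ 0.)
Starting point (lowest x, tie lowest y): (-6, 6). Wrap until returning to start. Resulting hull: (-6, 6), (-2, -4), (6, -3), (-1, 10).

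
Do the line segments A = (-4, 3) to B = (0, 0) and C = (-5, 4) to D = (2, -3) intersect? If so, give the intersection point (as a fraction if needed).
Yes; intersection at (-4, 3) (t = 0 on AB, s = 1/7 on CD)

Parametrize AB as A + t(B − A) = (-4 + 4 t, 3 + -3 t) and CD as C + s(D − C) = (-5 + 7 s, 4 + -7 s). Solve the linear system for (t, s). Determinant = 7 ≠ 0, so a unique intersection of the containing lines exists. Solution: t = 0, s = 1/7 — both in [0, 1], so the segments cross. Intersection point: (-4, 3).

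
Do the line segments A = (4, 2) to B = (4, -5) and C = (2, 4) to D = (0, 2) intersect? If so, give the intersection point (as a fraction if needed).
No (intersection of containing lines falls outside at least one segment)

Parametrize and solve: t = -4/7, s = -1. At least one of these is outside [0, 1], so the segments do not intersect.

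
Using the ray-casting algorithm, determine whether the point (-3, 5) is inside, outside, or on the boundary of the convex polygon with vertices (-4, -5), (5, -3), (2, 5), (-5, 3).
The point (-3, 5) lies strictly outside the polygon

Cast a horizontal ray to the right from the query point and count how many polygon edges it crosses (each edge strictly once or zero times, handled with the usual half-open convention). 
Parity of crossings → even ⇒ outside.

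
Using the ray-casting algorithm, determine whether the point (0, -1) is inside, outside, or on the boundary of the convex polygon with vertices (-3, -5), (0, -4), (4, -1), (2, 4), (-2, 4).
The point (0, -1) lies strictly inside the polygon

Cast a horizontal ray to the right from the query point and count how many polygon edges it crosses (each edge strictly once or zero times, handled with the usual half-open convention). 
Parity of crossings → odd ⇒ inside.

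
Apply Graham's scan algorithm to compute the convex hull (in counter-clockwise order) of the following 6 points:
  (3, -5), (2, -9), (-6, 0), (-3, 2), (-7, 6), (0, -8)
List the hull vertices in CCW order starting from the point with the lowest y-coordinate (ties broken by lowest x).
Hull (CCW) = [(2, -9), (3, -5), (-3, 2), (-7, 6), (-6, 0), (0, -8)]

Graham scan procedure:
  1. Find the pivot p₀ = point with lowest y (tie → lowest x): (2, -9).
  2. Sort the remaining points by polar angle around p₀.
  3. Walk through sorted points, maintaining a stack; pop the top while the last three entries make a non-left turn (cross product ≤ 0).
  4. Final stack is the convex hull in CCW order: (2, -9), (3, -5), (-3, 2), (-7, 6), (-6, 0), (0, -8).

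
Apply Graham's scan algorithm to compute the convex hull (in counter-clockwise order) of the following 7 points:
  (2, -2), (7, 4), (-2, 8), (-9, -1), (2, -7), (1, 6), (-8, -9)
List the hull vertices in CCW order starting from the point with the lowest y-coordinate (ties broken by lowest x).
Hull (CCW) = [(-8, -9), (2, -7), (7, 4), (-2, 8), (-9, -1)]

Graham scan procedure:
  1. Find the pivot p₀ = point with lowest y (tie → lowest x): (-8, -9).
  2. Sort the remaining points by polar angle around p₀.
  3. Walk through sorted points, maintaining a stack; pop the top while the last three entries make a non-left turn (cross product ≤ 0).
  4. Final stack is the convex hull in CCW order: (-8, -9), (2, -7), (7, 4), (-2, 8), (-9, -1).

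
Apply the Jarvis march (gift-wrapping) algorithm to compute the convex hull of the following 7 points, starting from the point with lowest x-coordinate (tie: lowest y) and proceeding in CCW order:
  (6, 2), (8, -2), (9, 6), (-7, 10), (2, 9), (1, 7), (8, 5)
Hull (CCW) = [(-7, 10), (8, -2), (9, 6), (2, 9)]

Jarvis march: at each step, from the current hull vertex p, select the next vertex q as the point such that every other point lies strictly to the left of (or on) the directed line p → q. (Equivalently: for every other point r, the cross product (q − p) × (r − p) ≥ 0.)
Starting point (lowest x, tie lowest y): (-7, 10). Wrap until returning to start. Resulting hull: (-7, 10), (8, -2), (9, 6), (2, 9).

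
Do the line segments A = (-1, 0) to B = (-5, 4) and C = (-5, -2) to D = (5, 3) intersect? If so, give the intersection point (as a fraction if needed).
Yes; intersection at (-1, 0) (t = 0 on AB, s = 2/5 on CD)

Parametrize AB as A + t(B − A) = (-1 + -4 t, 0 + 4 t) and CD as C + s(D − C) = (-5 + 10 s, -2 + 5 s). Solve the linear system for (t, s). Determinant = 60 ≠ 0, so a unique intersection of the containing lines exists. Solution: t = 0, s = 2/5 — both in [0, 1], so the segments cross. Intersection point: (-1, 0).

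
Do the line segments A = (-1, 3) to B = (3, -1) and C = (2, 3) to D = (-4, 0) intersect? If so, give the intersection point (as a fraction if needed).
Yes; intersection at (0, 2) (t = 1/4 on AB, s = 1/3 on CD)

Parametrize AB as A + t(B − A) = (-1 + 4 t, 3 + -4 t) and CD as C + s(D − C) = (2 + -6 s, 3 + -3 s). Solve the linear system for (t, s). Determinant = 36 ≠ 0, so a unique intersection of the containing lines exists. Solution: t = 1/4, s = 1/3 — both in [0, 1], so the segments cross. Intersection point: (0, 2).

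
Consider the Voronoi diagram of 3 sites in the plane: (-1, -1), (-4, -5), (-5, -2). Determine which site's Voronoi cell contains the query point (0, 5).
Nearest site = (-1, -1)

The Voronoi cell of site s contains exactly those query points closer to s than to any other site. Compute squared distances from q = (0, 5) to each site:
  (-1 − 0)² + (-1 − 5)² = 37
  (-5 − 0)² + (-2 − 5)² = 74
  (-4 − 0)² + (-5 − 5)² = 116
Minimum is attained by (-1, -1), so q lies in its Voronoi cell.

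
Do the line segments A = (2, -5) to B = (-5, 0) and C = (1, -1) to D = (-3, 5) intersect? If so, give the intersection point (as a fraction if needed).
No (intersection of containing lines falls outside at least one segment)

Parametrize and solve: t = -5/11, s = -23/22. At least one of these is outside [0, 1], so the segments do not intersect.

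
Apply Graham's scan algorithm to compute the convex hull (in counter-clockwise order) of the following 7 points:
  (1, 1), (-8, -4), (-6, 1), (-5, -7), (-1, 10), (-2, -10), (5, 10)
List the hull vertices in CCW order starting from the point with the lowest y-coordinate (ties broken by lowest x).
Hull (CCW) = [(-2, -10), (5, 10), (-1, 10), (-6, 1), (-8, -4)]

Graham scan procedure:
  1. Find the pivot p₀ = point with lowest y (tie → lowest x): (-2, -10).
  2. Sort the remaining points by polar angle around p₀.
  3. Walk through sorted points, maintaining a stack; pop the top while the last three entries make a non-left turn (cross product ≤ 0).
  4. Final stack is the convex hull in CCW order: (-2, -10), (5, 10), (-1, 10), (-6, 1), (-8, -4).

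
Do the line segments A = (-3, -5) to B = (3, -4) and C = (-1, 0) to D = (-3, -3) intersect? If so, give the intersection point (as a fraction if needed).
No (intersection of containing lines falls outside at least one segment)

Parametrize and solve: t = -1/4, s = 7/4. At least one of these is outside [0, 1], so the segments do not intersect.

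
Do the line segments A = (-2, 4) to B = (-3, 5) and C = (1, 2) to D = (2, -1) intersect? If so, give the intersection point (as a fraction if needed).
No (intersection of containing lines falls outside at least one segment)

Parametrize and solve: t = -7/2, s = 1/2. At least one of these is outside [0, 1], so the segments do not intersect.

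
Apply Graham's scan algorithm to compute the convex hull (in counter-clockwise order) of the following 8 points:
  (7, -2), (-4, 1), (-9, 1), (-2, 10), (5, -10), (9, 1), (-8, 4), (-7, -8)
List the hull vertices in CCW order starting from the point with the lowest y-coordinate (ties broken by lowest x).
Hull (CCW) = [(5, -10), (9, 1), (-2, 10), (-8, 4), (-9, 1), (-7, -8)]

Graham scan procedure:
  1. Find the pivot p₀ = point with lowest y (tie → lowest x): (5, -10).
  2. Sort the remaining points by polar angle around p₀.
  3. Walk through sorted points, maintaining a stack; pop the top while the last three entries make a non-left turn (cross product ≤ 0).
  4. Final stack is the convex hull in CCW order: (5, -10), (9, 1), (-2, 10), (-8, 4), (-9, 1), (-7, -8).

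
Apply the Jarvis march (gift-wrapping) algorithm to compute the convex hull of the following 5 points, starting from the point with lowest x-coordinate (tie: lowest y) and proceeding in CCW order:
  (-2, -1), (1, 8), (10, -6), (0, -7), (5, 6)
Hull (CCW) = [(-2, -1), (0, -7), (10, -6), (5, 6), (1, 8)]

Jarvis march: at each step, from the current hull vertex p, select the next vertex q as the point such that every other point lies strictly to the left of (or on) the directed line p → q. (Equivalently: for every other point r, the cross product (q − p) × (r − p) ≥ 0.)
Starting point (lowest x, tie lowest y): (-2, -1). Wrap until returning to start. Resulting hull: (-2, -1), (0, -7), (10, -6), (5, 6), (1, 8).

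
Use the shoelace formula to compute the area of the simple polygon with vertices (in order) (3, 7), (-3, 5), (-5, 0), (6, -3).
Area = 127/2

Shoelace formula: Area = (1/2) |Σ_i (x_i · y_{i+1} − x_{i+1} · y_i)| (indices mod n). Compute each cross term:
  (3)(5) − (-3)(7) = 36
  (-3)(0) − (-5)(5) = 25
  (-5)(-3) − (6)(0) = 15
  (6)(7) − (3)(-3) = 51
Sum = 127, so (signed) Area = 127/2 = 127/2, |Area| = 127/2.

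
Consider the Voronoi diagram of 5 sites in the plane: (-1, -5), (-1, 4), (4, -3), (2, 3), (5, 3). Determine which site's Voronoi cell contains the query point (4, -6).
Nearest site = (4, -3)

The Voronoi cell of site s contains exactly those query points closer to s than to any other site. Compute squared distances from q = (4, -6) to each site:
  (4 − 4)² + (-3 − -6)² = 9
  (-1 − 4)² + (-5 − -6)² = 26
  (5 − 4)² + (3 − -6)² = 82
  (2 − 4)² + (3 − -6)² = 85
  (-1 − 4)² + (4 − -6)² = 125
Minimum is attained by (4, -3), so q lies in its Voronoi cell.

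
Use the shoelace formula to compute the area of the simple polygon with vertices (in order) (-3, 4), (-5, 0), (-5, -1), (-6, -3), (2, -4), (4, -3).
Area = 81/2

Shoelace formula: Area = (1/2) |Σ_i (x_i · y_{i+1} − x_{i+1} · y_i)| (indices mod n). Compute each cross term:
  (-3)(0) − (-5)(4) = 20
  (-5)(-1) − (-5)(0) = 5
  (-5)(-3) − (-6)(-1) = 9
  (-6)(-4) − (2)(-3) = 30
  (2)(-3) − (4)(-4) = 10
  (4)(4) − (-3)(-3) = 7
Sum = 81, so (signed) Area = 81/2 = 81/2, |Area| = 81/2.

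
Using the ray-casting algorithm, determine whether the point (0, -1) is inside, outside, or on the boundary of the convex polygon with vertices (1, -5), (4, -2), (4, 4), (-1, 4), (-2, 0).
The point (0, -1) lies strictly inside the polygon

Cast a horizontal ray to the right from the query point and count how many polygon edges it crosses (each edge strictly once or zero times, handled with the usual half-open convention). 
Parity of crossings → odd ⇒ inside.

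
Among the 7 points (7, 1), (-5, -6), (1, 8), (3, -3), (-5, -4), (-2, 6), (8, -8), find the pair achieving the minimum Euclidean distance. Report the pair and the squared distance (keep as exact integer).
Pair = ((-5, -6), (-5, -4)); squared distance = 4

Compute all C(7, 2) = 21 pairwise squared distances (x_i − x_j)² + (y_i − y_j)². The minimum is 4, attained by the pair ((-5, -6), (-5, -4)).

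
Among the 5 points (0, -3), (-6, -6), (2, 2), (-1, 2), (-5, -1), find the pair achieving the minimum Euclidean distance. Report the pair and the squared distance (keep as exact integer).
Pair = ((2, 2), (-1, 2)); squared distance = 9

Compute all C(5, 2) = 10 pairwise squared distances (x_i − x_j)² + (y_i − y_j)². The minimum is 9, attained by the pair ((2, 2), (-1, 2)).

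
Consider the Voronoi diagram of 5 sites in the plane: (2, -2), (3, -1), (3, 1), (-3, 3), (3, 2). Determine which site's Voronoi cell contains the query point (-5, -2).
Nearest site = (-3, 3)

The Voronoi cell of site s contains exactly those query points closer to s than to any other site. Compute squared distances from q = (-5, -2) to each site:
  (-3 − -5)² + (3 − -2)² = 29
  (2 − -5)² + (-2 − -2)² = 49
  (3 − -5)² + (-1 − -2)² = 65
  (3 − -5)² + (1 − -2)² = 73
  (3 − -5)² + (2 − -2)² = 80
Minimum is attained by (-3, 3), so q lies in its Voronoi cell.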